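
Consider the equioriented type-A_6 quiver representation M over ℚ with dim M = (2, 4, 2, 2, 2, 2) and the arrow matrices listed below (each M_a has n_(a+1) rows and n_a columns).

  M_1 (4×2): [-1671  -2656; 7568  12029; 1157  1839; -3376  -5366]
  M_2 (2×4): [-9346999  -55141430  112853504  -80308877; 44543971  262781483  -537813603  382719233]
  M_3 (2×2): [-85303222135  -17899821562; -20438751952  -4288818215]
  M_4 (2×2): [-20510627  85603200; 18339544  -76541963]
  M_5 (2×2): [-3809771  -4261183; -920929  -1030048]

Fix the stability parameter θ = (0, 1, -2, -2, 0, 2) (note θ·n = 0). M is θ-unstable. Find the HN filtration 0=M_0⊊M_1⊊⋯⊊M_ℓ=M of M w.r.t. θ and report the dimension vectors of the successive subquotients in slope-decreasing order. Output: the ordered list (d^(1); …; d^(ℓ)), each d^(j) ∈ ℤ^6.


Interval decomposition of M: I[1,6]^2, I[2,2]^2.
HN type (ℓ=4): μ^(1)=2; μ^(2)=1; μ^(3)=0; μ^(4)=-3/4

((0, 0, 0, 0, 0, 2); (0, 2, 0, 0, 0, 0); (0, 0, 0, 0, 2, 0); (2, 2, 2, 2, 0, 0))


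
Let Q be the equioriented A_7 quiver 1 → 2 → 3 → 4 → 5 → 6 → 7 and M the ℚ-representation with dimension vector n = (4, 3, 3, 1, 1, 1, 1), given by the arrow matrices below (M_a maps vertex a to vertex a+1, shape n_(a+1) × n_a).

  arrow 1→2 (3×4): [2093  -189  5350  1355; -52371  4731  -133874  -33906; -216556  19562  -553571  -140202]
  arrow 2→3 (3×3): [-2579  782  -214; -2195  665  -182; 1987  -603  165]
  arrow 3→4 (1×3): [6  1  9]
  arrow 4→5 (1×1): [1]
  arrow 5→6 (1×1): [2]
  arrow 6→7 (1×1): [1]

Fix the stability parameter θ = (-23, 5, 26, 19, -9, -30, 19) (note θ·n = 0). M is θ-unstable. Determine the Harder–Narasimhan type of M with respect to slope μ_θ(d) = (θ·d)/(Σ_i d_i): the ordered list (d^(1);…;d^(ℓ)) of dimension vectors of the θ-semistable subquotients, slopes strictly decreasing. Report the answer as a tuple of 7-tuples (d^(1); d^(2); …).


Barcode: M ≅ I[1,1], I[1,3]^2, I[1,7]. HN layers by μ_θ (5 steps, strictly decreasing):
  μ^(1)=26; μ^(2)=19; μ^(3)=5; μ^(4)=11/5; μ^(5)=-23

((0, 0, 2, 0, 0, 0, 0); (0, 0, 0, 0, 0, 0, 1); (0, 2, 0, 0, 0, 0, 0); (0, 1, 1, 1, 1, 1, 0); (4, 0, 0, 0, 0, 0, 0))


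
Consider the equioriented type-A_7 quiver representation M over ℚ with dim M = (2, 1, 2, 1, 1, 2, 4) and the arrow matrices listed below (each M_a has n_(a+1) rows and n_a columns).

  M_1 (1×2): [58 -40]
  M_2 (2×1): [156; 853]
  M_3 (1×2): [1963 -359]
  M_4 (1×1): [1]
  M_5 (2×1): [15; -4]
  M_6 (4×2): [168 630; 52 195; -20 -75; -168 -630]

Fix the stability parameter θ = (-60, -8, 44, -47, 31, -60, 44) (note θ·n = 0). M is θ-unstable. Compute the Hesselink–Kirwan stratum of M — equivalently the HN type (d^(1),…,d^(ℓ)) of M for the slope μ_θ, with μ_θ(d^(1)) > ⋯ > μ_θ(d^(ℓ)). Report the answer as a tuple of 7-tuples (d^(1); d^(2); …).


Interval decomposition of M: I[1,1], I[1,6], I[3,3], I[6,7], I[7,7]^3.
HN type (ℓ=3): μ^(1)=44; μ^(2)=-8; μ^(3)=-60

((0, 0, 1, 0, 0, 0, 4); (0, 1, 1, 1, 1, 1, 0); (2, 0, 0, 0, 0, 1, 0))


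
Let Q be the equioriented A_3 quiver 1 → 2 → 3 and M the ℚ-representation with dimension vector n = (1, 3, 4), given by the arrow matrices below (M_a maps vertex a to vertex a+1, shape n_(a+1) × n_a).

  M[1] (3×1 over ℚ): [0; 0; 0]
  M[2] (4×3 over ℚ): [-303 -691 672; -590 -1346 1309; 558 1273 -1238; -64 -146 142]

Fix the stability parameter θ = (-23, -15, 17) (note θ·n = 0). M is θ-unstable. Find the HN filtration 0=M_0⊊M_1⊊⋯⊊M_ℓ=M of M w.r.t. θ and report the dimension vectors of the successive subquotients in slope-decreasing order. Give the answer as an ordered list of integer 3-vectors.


Via rank(M_{q-1}∘⋯∘M_p): M ≅ I[1,1], I[2,3]^3, I[3,3].
μ_θ-semistable layers: μ^(1)=17; μ^(2)=-15; μ^(3)=-23

((0, 0, 4); (0, 3, 0); (1, 0, 0))


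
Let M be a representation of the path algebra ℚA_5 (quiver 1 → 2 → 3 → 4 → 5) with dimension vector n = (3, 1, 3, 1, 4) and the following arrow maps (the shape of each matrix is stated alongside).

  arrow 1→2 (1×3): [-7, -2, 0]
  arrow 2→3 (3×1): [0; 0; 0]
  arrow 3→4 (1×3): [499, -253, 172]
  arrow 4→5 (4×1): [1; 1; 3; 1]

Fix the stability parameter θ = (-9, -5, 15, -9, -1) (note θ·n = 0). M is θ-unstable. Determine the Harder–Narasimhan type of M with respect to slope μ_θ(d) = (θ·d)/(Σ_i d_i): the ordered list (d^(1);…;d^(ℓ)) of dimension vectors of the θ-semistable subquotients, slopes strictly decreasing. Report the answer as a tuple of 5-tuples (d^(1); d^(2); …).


Barcode: M ≅ I[1,1]^2, I[1,2], I[3,3]^2, I[3,5], I[5,5]^3. HN layers by μ_θ (5 steps, strictly decreasing):
  μ^(1)=15; μ^(2)=5/3; μ^(3)=-1; μ^(4)=-5; μ^(5)=-9

((0, 0, 2, 0, 0); (0, 0, 1, 1, 1); (0, 0, 0, 0, 3); (0, 1, 0, 0, 0); (3, 0, 0, 0, 0))


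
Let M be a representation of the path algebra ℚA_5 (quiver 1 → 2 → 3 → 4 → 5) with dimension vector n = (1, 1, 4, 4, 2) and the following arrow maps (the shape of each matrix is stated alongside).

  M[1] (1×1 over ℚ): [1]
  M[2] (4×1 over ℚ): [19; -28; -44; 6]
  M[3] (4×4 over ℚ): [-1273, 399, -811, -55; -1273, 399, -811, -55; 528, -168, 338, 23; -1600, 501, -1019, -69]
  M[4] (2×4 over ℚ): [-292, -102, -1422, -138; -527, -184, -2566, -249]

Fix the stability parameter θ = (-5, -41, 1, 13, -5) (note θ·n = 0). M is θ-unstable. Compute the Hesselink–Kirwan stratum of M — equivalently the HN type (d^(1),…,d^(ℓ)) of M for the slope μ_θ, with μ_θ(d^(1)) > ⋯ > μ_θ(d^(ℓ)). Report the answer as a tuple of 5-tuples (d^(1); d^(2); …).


Interval decomposition of M: I[1,5], I[3,3], I[3,4], I[3,5], I[4,4].
HN type (ℓ=4): μ^(1)=13; μ^(2)=4; μ^(3)=1; μ^(4)=-23

((0, 0, 0, 2, 0); (0, 0, 0, 2, 2); (0, 0, 4, 0, 0); (1, 1, 0, 0, 0))


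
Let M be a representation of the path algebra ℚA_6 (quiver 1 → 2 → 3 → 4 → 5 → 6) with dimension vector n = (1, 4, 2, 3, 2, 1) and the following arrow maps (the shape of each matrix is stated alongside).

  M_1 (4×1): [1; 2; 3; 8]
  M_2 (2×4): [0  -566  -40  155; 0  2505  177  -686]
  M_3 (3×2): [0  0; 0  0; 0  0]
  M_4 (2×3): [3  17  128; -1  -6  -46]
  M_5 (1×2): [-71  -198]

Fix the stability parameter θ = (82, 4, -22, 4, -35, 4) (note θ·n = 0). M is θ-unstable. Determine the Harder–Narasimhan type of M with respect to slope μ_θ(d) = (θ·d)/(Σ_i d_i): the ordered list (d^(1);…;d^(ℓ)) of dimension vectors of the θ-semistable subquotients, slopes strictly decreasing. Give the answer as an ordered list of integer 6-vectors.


Barcode: M ≅ I[1,3], I[2,2]^2, I[2,3], I[4,4], I[4,5], I[4,6]. HN layers by μ_θ (4 steps, strictly decreasing):
  μ^(1)=64/3; μ^(2)=4; μ^(3)=-9; μ^(4)=-31/2

((1, 1, 1, 0, 0, 0); (0, 2, 0, 1, 0, 1); (0, 1, 1, 0, 0, 0); (0, 0, 0, 2, 2, 0))


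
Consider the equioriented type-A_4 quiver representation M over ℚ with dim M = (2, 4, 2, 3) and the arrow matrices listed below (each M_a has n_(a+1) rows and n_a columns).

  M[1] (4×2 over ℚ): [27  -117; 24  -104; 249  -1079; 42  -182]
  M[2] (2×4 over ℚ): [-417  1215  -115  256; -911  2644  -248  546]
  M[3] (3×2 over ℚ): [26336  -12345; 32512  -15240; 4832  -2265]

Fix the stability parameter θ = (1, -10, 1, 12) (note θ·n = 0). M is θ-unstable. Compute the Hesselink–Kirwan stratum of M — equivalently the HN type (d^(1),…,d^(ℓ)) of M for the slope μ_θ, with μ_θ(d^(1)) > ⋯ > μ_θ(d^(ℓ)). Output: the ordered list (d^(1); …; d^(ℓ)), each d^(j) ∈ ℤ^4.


Via rank(M_{q-1}∘⋯∘M_p): M ≅ I[1,1], I[1,4], I[2,2]^2, I[2,3], I[4,4]^2.
μ_θ-semistable layers: μ^(1)=12; μ^(2)=1; μ^(3)=-9/2; μ^(4)=-10

((0, 0, 0, 3); (1, 0, 2, 0); (1, 1, 0, 0); (0, 3, 0, 0))


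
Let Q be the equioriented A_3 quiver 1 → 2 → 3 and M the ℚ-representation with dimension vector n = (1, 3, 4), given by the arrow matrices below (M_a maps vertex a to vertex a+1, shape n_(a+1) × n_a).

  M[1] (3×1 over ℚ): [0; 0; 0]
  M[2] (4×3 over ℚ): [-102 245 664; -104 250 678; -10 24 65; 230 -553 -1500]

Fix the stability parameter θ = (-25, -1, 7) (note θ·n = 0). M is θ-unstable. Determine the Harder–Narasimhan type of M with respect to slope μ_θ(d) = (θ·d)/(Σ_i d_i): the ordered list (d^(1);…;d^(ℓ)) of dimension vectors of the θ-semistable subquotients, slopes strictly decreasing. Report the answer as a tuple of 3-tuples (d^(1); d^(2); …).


Barcode: M ≅ I[1,1], I[2,2], I[2,3]^2, I[3,3]^2. HN layers by μ_θ (3 steps, strictly decreasing):
  μ^(1)=7; μ^(2)=-1; μ^(3)=-25

((0, 0, 4); (0, 3, 0); (1, 0, 0))


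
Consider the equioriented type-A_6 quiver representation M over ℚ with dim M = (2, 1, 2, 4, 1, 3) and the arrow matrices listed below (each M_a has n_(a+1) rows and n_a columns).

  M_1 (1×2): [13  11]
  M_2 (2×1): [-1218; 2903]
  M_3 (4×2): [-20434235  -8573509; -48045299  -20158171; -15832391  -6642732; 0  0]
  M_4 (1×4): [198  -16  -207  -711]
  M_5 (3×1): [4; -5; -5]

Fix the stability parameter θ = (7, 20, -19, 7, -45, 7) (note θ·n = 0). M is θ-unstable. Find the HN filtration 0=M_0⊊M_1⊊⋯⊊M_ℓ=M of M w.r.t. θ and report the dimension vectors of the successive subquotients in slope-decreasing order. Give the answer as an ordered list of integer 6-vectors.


Via rank(M_{q-1}∘⋯∘M_p): M ≅ I[1,1], I[1,6], I[3,4], I[4,4]^2, I[6,6]^2.
μ_θ-semistable layers: μ^(1)=7; μ^(2)=-6; μ^(3)=-19

((1, 0, 0, 3, 0, 3); (1, 1, 1, 1, 1, 0); (0, 0, 1, 0, 0, 0))


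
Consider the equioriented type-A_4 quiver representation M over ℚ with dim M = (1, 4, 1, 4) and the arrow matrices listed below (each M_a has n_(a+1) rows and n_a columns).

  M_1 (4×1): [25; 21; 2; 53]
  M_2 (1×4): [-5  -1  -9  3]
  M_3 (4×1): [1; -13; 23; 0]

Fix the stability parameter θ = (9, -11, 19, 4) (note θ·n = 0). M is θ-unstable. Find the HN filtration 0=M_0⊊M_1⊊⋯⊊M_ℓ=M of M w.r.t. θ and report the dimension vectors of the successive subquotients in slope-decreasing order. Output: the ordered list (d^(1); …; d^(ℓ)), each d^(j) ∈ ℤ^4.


Via rank(M_{q-1}∘⋯∘M_p): M ≅ I[1,4], I[2,2]^3, I[4,4]^3.
μ_θ-semistable layers: μ^(1)=23/2; μ^(2)=4; μ^(3)=-1; μ^(4)=-11

((0, 0, 1, 1); (0, 0, 0, 3); (1, 1, 0, 0); (0, 3, 0, 0))


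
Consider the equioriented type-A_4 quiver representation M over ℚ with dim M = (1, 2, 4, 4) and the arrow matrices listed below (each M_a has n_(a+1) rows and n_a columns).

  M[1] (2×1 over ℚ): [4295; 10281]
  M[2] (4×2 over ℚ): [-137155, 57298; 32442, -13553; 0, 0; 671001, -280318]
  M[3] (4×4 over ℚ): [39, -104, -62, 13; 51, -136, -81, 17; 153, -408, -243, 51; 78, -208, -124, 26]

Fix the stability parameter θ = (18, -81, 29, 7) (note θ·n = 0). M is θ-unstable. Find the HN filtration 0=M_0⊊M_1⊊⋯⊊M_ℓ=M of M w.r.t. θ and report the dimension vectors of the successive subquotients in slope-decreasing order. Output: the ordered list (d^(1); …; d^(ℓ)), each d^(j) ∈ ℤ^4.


Barcode: M ≅ I[1,3], I[2,3], I[3,4]^2, I[4,4]^2. HN layers by μ_θ (5 steps, strictly decreasing):
  μ^(1)=29; μ^(2)=18; μ^(3)=7; μ^(4)=-63/2; μ^(5)=-81

((0, 0, 2, 0); (0, 0, 2, 2); (0, 0, 0, 2); (1, 1, 0, 0); (0, 1, 0, 0))


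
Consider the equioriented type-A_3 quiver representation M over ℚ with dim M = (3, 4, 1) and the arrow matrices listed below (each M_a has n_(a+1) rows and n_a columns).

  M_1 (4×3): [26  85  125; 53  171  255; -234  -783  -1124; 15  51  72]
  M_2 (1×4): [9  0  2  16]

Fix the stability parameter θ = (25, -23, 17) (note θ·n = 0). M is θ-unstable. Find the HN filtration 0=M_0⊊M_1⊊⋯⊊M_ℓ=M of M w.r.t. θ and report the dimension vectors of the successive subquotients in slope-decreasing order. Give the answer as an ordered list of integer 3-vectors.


Barcode: M ≅ I[1,2]^2, I[1,3], I[2,2]. HN layers by μ_θ (3 steps, strictly decreasing):
  μ^(1)=17; μ^(2)=1; μ^(3)=-23

((0, 0, 1); (3, 3, 0); (0, 1, 0))


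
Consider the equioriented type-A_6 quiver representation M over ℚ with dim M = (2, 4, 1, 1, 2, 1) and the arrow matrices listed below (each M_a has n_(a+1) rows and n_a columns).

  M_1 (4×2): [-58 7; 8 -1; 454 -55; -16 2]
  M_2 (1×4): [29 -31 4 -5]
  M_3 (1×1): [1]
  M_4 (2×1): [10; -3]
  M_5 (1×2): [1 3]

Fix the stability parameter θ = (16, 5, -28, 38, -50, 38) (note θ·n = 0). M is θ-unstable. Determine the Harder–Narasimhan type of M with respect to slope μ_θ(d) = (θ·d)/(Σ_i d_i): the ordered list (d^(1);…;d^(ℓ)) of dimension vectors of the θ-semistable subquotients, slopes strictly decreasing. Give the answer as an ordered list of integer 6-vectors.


Barcode: M ≅ I[1,2], I[1,6], I[2,2]^2, I[5,5]. HN layers by μ_θ (5 steps, strictly decreasing):
  μ^(1)=38; μ^(2)=21/2; μ^(3)=5; μ^(4)=-19/5; μ^(5)=-50

((0, 0, 0, 0, 0, 1); (1, 1, 0, 0, 0, 0); (0, 2, 0, 0, 0, 0); (1, 1, 1, 1, 1, 0); (0, 0, 0, 0, 1, 0))


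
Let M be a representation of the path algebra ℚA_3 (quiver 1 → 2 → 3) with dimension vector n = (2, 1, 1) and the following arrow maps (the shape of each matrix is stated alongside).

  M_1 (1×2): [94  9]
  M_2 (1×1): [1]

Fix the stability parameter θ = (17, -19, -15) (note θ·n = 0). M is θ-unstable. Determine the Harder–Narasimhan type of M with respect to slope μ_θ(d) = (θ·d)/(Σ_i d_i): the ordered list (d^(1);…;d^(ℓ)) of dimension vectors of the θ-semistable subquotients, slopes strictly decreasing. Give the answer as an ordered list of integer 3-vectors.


Via rank(M_{q-1}∘⋯∘M_p): M ≅ I[1,1], I[1,3].
μ_θ-semistable layers: μ^(1)=17; μ^(2)=-17/3

((1, 0, 0); (1, 1, 1))


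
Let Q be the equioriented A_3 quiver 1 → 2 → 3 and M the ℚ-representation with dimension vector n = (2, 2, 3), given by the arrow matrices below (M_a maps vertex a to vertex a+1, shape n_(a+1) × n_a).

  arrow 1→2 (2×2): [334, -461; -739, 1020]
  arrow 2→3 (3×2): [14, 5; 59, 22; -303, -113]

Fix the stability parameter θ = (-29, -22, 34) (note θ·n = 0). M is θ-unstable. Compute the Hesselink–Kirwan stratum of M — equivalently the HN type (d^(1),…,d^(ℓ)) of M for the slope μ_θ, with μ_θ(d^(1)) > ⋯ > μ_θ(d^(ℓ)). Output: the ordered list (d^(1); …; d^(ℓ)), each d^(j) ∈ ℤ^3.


Via rank(M_{q-1}∘⋯∘M_p): M ≅ I[1,3]^2, I[3,3].
μ_θ-semistable layers: μ^(1)=34; μ^(2)=-22; μ^(3)=-29

((0, 0, 3); (0, 2, 0); (2, 0, 0))


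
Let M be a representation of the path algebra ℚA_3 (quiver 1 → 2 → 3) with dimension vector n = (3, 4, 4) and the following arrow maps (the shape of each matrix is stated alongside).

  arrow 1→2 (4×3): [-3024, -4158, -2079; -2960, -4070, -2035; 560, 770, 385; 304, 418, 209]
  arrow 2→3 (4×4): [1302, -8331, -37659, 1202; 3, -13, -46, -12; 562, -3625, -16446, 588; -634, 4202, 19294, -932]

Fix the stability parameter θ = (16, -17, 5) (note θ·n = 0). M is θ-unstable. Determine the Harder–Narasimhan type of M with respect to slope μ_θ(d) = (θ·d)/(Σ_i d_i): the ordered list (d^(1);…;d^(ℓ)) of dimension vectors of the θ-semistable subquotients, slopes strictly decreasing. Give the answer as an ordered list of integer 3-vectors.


Via rank(M_{q-1}∘⋯∘M_p): M ≅ I[1,1]^2, I[1,3], I[2,2], I[2,3]^2, I[3,3].
μ_θ-semistable layers: μ^(1)=16; μ^(2)=5; μ^(3)=-1/2; μ^(4)=-17

((2, 0, 0); (0, 0, 4); (1, 1, 0); (0, 3, 0))


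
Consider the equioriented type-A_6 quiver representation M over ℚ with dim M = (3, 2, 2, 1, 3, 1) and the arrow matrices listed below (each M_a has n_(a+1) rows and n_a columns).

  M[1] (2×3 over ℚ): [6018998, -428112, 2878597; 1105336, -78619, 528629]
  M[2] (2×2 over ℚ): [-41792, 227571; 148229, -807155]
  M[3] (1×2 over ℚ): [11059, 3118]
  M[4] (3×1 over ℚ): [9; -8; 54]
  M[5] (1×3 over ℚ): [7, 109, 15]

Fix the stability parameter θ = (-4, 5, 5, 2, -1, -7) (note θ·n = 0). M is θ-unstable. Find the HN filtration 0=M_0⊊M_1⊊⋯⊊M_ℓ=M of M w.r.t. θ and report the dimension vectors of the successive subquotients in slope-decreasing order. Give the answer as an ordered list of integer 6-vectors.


Interval decomposition of M: I[1,1], I[1,3], I[1,6], I[5,5]^2.
HN type (ℓ=4): μ^(1)=5; μ^(2)=4/5; μ^(3)=-1; μ^(4)=-4

((0, 1, 1, 0, 0, 0); (0, 1, 1, 1, 1, 1); (0, 0, 0, 0, 2, 0); (3, 0, 0, 0, 0, 0))


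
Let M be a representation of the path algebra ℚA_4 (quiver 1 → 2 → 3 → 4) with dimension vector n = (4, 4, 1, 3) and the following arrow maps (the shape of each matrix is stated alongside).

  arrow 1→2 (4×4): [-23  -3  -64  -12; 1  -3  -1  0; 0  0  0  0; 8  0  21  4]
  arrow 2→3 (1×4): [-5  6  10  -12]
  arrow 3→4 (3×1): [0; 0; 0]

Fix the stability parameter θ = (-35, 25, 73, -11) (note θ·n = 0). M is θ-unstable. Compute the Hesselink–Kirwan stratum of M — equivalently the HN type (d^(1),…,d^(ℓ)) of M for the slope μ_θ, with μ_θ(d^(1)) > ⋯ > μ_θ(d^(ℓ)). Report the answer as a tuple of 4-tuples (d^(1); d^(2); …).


Barcode: M ≅ I[1,1]^2, I[1,2], I[1,3], I[2,2]^2, I[4,4]^3. HN layers by μ_θ (4 steps, strictly decreasing):
  μ^(1)=73; μ^(2)=25; μ^(3)=-11; μ^(4)=-35

((0, 0, 1, 0); (0, 4, 0, 0); (0, 0, 0, 3); (4, 0, 0, 0))


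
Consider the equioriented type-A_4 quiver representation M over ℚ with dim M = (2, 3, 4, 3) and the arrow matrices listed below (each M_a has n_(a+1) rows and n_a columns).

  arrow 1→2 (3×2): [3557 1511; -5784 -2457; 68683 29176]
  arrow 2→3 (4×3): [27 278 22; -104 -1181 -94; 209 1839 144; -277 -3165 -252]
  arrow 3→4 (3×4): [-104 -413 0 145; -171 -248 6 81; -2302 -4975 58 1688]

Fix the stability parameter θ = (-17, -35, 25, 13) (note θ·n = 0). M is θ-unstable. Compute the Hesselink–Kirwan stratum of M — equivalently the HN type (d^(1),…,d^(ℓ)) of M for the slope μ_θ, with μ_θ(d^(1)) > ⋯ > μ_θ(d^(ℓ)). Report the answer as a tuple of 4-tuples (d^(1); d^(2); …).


Via rank(M_{q-1}∘⋯∘M_p): M ≅ I[1,4]^2, I[2,2], I[3,3], I[3,4].
μ_θ-semistable layers: μ^(1)=25; μ^(2)=19; μ^(3)=-26; μ^(4)=-35

((0, 0, 1, 0); (0, 0, 3, 3); (2, 2, 0, 0); (0, 1, 0, 0))


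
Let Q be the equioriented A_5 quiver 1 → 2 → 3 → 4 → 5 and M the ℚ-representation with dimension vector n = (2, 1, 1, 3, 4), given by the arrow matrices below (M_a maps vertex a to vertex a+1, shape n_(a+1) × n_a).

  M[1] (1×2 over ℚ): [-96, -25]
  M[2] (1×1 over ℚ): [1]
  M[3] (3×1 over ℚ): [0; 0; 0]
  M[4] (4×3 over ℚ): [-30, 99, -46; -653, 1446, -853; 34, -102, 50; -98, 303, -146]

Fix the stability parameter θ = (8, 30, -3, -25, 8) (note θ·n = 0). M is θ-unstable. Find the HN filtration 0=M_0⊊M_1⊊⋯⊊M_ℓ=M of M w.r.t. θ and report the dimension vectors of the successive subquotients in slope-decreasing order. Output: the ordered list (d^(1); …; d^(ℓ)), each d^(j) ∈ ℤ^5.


Interval decomposition of M: I[1,1], I[1,3], I[4,4], I[4,5]^2, I[5,5]^2.
HN type (ℓ=3): μ^(1)=27/2; μ^(2)=8; μ^(3)=-25

((0, 1, 1, 0, 0); (2, 0, 0, 0, 4); (0, 0, 0, 3, 0))


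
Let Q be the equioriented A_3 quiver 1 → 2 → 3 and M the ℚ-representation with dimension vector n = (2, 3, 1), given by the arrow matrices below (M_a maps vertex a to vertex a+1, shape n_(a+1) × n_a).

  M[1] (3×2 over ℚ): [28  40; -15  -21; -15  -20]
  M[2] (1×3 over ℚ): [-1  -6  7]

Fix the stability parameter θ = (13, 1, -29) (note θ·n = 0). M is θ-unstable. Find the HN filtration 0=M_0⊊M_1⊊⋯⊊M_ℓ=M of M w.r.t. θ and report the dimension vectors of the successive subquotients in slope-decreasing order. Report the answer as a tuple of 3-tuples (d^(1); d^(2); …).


Via rank(M_{q-1}∘⋯∘M_p): M ≅ I[1,2], I[1,3], I[2,2].
μ_θ-semistable layers: μ^(1)=7; μ^(2)=1; μ^(3)=-5

((1, 1, 0); (0, 1, 0); (1, 1, 1))


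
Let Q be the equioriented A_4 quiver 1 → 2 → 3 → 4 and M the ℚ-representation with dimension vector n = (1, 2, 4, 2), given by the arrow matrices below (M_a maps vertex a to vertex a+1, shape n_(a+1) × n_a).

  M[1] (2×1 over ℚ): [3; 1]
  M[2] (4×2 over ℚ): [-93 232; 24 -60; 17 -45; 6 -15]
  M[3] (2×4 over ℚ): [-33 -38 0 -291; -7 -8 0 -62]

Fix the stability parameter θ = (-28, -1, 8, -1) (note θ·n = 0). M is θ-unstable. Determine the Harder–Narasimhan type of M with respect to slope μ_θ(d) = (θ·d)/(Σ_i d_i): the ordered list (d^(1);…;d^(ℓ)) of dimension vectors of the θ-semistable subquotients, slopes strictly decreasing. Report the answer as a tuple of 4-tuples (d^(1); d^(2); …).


Barcode: M ≅ I[1,4], I[2,4], I[3,3]^2. HN layers by μ_θ (4 steps, strictly decreasing):
  μ^(1)=8; μ^(2)=7/2; μ^(3)=-1; μ^(4)=-28

((0, 0, 2, 0); (0, 0, 2, 2); (0, 2, 0, 0); (1, 0, 0, 0))


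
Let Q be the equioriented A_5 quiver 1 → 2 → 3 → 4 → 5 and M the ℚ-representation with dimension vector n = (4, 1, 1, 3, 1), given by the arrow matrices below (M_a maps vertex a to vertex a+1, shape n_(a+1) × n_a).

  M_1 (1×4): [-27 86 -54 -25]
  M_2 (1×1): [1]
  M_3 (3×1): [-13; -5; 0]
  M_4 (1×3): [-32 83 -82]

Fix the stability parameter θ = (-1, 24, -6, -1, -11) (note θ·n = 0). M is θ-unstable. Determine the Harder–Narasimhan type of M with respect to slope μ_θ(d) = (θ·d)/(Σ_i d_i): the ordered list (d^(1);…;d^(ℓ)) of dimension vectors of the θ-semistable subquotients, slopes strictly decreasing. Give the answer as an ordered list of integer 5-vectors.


Via rank(M_{q-1}∘⋯∘M_p): M ≅ I[1,1]^3, I[1,5], I[4,4]^2.
μ_θ-semistable layers: μ^(1)=3/2; μ^(2)=-1

((0, 1, 1, 1, 1); (4, 0, 0, 2, 0))


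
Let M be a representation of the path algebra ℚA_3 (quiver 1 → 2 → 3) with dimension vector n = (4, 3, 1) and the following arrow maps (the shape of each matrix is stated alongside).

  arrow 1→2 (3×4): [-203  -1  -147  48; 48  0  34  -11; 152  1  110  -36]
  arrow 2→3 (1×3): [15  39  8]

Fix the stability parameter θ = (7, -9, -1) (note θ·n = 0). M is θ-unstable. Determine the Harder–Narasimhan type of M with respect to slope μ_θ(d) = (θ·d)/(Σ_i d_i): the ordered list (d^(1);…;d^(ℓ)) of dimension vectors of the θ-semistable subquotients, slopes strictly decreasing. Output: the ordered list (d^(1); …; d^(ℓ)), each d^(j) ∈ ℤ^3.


Barcode: M ≅ I[1,1], I[1,2]^2, I[1,3]. HN layers by μ_θ (2 steps, strictly decreasing):
  μ^(1)=7; μ^(2)=-1

((1, 0, 0); (3, 3, 1))


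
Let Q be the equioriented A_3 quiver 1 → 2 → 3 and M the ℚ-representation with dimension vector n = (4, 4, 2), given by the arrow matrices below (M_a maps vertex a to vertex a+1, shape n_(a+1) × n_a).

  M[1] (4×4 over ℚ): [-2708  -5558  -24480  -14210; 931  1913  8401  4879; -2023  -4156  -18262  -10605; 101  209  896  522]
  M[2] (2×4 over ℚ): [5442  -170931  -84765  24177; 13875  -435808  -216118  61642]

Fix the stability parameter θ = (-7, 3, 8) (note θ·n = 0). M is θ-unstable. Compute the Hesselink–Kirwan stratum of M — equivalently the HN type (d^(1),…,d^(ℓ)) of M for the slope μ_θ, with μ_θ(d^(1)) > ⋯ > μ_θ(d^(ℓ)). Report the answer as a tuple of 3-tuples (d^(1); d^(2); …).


Barcode: M ≅ I[1,1], I[1,2], I[1,3]^2, I[2,2]. HN layers by μ_θ (3 steps, strictly decreasing):
  μ^(1)=8; μ^(2)=3; μ^(3)=-7

((0, 0, 2); (0, 4, 0); (4, 0, 0))


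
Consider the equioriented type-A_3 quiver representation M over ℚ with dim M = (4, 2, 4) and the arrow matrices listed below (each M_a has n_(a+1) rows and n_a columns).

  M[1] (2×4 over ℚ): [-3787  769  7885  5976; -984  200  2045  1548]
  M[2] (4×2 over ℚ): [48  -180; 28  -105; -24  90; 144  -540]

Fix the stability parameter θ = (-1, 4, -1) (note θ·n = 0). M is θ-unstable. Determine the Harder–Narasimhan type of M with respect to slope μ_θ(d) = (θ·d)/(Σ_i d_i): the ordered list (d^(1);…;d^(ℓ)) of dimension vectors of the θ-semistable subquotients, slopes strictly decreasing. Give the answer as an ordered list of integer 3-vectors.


Barcode: M ≅ I[1,1]^2, I[1,2], I[1,3], I[3,3]^3. HN layers by μ_θ (3 steps, strictly decreasing):
  μ^(1)=4; μ^(2)=3/2; μ^(3)=-1

((0, 1, 0); (0, 1, 1); (4, 0, 3))


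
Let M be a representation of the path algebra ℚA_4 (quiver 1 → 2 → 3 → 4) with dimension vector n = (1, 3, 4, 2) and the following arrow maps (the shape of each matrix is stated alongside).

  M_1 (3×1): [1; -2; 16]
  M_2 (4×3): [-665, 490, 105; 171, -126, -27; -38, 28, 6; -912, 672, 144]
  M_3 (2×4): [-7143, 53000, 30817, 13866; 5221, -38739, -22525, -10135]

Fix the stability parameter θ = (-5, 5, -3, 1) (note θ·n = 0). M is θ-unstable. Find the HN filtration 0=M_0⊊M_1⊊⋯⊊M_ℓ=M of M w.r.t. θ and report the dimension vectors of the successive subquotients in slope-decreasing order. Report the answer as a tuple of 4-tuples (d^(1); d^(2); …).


Barcode: M ≅ I[1,4], I[2,2]^2, I[3,3]^2, I[3,4]. HN layers by μ_θ (4 steps, strictly decreasing):
  μ^(1)=5; μ^(2)=1; μ^(3)=-3; μ^(4)=-5

((0, 2, 0, 0); (0, 1, 1, 2); (0, 0, 3, 0); (1, 0, 0, 0))


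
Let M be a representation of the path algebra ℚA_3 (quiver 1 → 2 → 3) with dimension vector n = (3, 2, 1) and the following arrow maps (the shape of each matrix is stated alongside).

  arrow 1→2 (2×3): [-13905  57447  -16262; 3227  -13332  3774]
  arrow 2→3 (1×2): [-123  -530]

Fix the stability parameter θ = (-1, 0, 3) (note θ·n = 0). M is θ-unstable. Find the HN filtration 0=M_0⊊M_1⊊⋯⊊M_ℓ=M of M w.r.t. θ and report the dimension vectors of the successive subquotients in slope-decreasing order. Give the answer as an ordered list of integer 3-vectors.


Via rank(M_{q-1}∘⋯∘M_p): M ≅ I[1,1], I[1,2], I[1,3].
μ_θ-semistable layers: μ^(1)=3; μ^(2)=0; μ^(3)=-1

((0, 0, 1); (0, 2, 0); (3, 0, 0))


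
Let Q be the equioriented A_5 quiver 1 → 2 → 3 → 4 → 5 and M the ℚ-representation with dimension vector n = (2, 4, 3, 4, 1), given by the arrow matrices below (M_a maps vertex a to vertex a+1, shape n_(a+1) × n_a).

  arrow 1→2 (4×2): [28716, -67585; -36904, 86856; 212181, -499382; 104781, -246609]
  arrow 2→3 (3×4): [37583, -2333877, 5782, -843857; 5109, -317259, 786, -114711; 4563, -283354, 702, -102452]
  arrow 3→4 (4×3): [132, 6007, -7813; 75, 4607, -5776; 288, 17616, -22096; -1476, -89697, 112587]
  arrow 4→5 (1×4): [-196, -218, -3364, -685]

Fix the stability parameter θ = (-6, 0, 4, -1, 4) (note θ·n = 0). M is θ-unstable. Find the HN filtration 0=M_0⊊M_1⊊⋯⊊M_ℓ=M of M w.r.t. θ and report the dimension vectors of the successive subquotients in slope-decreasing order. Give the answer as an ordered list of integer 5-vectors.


Interval decomposition of M: I[1,3], I[1,5], I[2,2]^2, I[3,4], I[4,4]^2.
HN type (ℓ=5): μ^(1)=4; μ^(2)=3/2; μ^(3)=0; μ^(4)=-1; μ^(5)=-6

((0, 0, 1, 0, 1); (0, 0, 2, 2, 0); (0, 4, 0, 0, 0); (0, 0, 0, 2, 0); (2, 0, 0, 0, 0))


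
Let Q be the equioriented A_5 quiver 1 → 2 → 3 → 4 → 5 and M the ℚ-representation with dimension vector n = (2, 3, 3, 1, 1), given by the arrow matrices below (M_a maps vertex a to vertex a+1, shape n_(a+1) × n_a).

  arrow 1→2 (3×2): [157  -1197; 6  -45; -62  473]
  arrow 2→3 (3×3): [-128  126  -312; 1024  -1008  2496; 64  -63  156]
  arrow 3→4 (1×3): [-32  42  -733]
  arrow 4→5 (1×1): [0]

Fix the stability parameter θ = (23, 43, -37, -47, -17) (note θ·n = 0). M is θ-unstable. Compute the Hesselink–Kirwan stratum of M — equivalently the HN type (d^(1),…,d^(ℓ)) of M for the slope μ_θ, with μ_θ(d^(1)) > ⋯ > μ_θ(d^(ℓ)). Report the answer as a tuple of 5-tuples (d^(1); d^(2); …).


Via rank(M_{q-1}∘⋯∘M_p): M ≅ I[1,2], I[1,4], I[2,2], I[3,3]^2, I[5,5].
μ_θ-semistable layers: μ^(1)=43; μ^(2)=23; μ^(3)=-9/2; μ^(4)=-17; μ^(5)=-37

((0, 2, 0, 0, 0); (1, 0, 0, 0, 0); (1, 1, 1, 1, 0); (0, 0, 0, 0, 1); (0, 0, 2, 0, 0))


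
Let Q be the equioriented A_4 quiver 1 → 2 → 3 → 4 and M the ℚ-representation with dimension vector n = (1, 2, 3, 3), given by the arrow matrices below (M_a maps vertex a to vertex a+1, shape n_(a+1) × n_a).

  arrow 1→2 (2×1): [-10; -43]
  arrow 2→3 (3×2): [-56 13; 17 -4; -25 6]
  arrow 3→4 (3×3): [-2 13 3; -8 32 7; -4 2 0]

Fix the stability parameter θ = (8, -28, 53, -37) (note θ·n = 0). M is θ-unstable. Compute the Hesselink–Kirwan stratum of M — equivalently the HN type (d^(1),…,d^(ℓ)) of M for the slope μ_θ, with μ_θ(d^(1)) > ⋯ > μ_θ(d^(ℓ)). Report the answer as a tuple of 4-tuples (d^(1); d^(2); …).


Via rank(M_{q-1}∘⋯∘M_p): M ≅ I[1,3], I[2,4], I[3,4], I[4,4].
μ_θ-semistable layers: μ^(1)=53; μ^(2)=8; μ^(3)=-10; μ^(4)=-28; μ^(5)=-37

((0, 0, 1, 0); (0, 0, 2, 2); (1, 1, 0, 0); (0, 1, 0, 0); (0, 0, 0, 1))


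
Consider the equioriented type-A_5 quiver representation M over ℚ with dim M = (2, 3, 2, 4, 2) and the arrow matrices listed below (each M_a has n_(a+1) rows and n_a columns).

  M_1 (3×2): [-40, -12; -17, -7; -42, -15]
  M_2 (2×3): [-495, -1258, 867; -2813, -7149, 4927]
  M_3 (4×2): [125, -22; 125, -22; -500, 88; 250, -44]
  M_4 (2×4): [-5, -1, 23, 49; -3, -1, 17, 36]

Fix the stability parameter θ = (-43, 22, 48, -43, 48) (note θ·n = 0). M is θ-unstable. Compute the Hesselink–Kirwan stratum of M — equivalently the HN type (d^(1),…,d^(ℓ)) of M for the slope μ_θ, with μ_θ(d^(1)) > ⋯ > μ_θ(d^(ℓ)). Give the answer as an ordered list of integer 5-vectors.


Via rank(M_{q-1}∘⋯∘M_p): M ≅ I[1,3], I[1,4], I[2,2], I[4,4], I[4,5]^2.
μ_θ-semistable layers: μ^(1)=48; μ^(2)=22; μ^(3)=9; μ^(4)=-43

((0, 0, 1, 0, 2); (0, 2, 0, 0, 0); (0, 1, 1, 1, 0); (2, 0, 0, 3, 0))


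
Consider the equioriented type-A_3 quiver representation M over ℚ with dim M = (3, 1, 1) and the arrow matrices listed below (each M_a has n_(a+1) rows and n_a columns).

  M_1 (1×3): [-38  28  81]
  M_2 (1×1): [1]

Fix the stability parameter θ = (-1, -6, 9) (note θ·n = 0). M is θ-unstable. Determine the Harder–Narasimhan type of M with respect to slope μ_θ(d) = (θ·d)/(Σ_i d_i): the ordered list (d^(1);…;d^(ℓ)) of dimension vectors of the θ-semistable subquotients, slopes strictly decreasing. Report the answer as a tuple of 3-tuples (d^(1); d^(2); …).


Barcode: M ≅ I[1,1]^2, I[1,3]. HN layers by μ_θ (3 steps, strictly decreasing):
  μ^(1)=9; μ^(2)=-1; μ^(3)=-7/2

((0, 0, 1); (2, 0, 0); (1, 1, 0))


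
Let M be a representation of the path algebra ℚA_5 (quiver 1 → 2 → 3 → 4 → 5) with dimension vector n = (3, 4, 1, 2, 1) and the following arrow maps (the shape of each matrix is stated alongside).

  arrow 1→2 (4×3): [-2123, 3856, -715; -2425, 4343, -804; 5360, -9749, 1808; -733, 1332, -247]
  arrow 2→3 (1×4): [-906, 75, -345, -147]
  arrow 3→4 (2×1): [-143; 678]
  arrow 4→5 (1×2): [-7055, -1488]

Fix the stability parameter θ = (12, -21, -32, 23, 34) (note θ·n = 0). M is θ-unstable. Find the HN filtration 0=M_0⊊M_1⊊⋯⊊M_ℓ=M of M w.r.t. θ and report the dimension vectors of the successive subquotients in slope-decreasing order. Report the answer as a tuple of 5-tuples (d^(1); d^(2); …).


Barcode: M ≅ I[1,2]^2, I[1,5], I[2,2], I[4,4]. HN layers by μ_θ (5 steps, strictly decreasing):
  μ^(1)=34; μ^(2)=23; μ^(3)=-9/2; μ^(4)=-41/3; μ^(5)=-21

((0, 0, 0, 0, 1); (0, 0, 0, 2, 0); (2, 2, 0, 0, 0); (1, 1, 1, 0, 0); (0, 1, 0, 0, 0))


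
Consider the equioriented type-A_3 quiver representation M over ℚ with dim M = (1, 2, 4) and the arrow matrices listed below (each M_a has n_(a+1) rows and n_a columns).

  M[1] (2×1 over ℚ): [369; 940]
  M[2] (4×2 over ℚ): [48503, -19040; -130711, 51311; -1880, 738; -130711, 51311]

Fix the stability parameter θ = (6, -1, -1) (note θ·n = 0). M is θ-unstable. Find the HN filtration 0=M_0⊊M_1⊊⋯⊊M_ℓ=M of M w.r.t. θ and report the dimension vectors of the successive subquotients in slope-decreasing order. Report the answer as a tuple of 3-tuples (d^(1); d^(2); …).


Via rank(M_{q-1}∘⋯∘M_p): M ≅ I[1,3], I[2,3], I[3,3]^2.
μ_θ-semistable layers: μ^(1)=4/3; μ^(2)=-1

((1, 1, 1); (0, 1, 3))


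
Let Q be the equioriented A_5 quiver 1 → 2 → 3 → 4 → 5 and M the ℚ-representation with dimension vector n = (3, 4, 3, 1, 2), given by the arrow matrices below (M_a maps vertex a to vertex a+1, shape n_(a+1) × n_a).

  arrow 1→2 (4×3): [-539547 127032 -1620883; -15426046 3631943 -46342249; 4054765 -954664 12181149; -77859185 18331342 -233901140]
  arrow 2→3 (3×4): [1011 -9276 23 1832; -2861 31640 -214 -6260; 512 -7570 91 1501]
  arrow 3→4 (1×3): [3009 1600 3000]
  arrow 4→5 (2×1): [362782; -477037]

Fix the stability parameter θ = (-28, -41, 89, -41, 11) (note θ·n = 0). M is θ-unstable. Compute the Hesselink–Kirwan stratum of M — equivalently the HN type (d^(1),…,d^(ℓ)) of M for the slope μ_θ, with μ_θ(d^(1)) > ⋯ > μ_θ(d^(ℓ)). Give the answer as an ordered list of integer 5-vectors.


Barcode: M ≅ I[1,3]^2, I[1,5], I[2,2], I[5,5]. HN layers by μ_θ (5 steps, strictly decreasing):
  μ^(1)=89; μ^(2)=59/3; μ^(3)=11; μ^(4)=-69/2; μ^(5)=-41

((0, 0, 2, 0, 0); (0, 0, 1, 1, 1); (0, 0, 0, 0, 1); (3, 3, 0, 0, 0); (0, 1, 0, 0, 0))


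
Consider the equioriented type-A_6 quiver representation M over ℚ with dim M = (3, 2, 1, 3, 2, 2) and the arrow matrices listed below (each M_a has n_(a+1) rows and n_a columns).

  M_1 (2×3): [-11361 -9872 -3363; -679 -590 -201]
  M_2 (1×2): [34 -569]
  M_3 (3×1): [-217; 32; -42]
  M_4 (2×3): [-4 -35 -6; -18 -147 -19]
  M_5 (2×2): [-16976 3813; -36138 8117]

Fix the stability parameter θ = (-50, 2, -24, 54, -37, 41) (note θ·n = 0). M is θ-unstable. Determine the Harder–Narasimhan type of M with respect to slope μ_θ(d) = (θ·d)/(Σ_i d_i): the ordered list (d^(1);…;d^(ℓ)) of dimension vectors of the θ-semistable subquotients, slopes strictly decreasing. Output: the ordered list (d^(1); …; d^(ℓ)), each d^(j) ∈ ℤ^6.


Interval decomposition of M: I[1,1], I[1,2], I[1,4], I[4,6]^2.
HN type (ℓ=6): μ^(1)=54; μ^(2)=41; μ^(3)=17/2; μ^(4)=2; μ^(5)=-11; μ^(6)=-50

((0, 0, 0, 1, 0, 0); (0, 0, 0, 0, 0, 2); (0, 0, 0, 2, 2, 0); (0, 1, 0, 0, 0, 0); (0, 1, 1, 0, 0, 0); (3, 0, 0, 0, 0, 0))


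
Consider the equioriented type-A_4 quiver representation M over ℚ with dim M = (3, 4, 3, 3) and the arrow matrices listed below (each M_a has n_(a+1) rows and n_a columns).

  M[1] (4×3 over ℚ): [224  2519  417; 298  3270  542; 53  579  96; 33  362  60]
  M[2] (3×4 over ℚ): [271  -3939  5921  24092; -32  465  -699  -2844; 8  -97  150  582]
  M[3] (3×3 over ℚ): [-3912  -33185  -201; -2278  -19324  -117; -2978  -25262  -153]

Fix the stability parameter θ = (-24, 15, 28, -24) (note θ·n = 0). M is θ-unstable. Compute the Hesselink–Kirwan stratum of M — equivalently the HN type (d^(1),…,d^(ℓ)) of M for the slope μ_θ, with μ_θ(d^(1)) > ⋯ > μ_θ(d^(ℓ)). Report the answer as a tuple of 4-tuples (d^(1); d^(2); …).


Interval decomposition of M: I[1,2], I[1,3], I[1,4], I[2,4], I[4,4].
HN type (ℓ=4): μ^(1)=28; μ^(2)=15; μ^(3)=19/3; μ^(4)=-24

((0, 0, 1, 0); (0, 2, 0, 0); (0, 2, 2, 2); (3, 0, 0, 1))


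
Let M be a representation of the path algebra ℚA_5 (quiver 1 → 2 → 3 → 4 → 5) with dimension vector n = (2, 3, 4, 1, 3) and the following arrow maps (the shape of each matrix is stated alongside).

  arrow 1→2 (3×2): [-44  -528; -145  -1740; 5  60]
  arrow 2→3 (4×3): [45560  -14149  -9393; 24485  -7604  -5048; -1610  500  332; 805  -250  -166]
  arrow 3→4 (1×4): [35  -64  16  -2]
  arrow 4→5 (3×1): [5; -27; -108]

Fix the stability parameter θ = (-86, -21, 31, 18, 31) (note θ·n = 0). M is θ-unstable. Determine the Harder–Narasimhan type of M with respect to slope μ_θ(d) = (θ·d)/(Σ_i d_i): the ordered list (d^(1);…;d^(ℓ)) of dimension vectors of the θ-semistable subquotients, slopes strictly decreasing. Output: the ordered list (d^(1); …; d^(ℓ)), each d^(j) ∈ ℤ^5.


Interval decomposition of M: I[1,1], I[1,2], I[2,3], I[2,5], I[3,3]^2, I[5,5]^2.
HN type (ℓ=4): μ^(1)=31; μ^(2)=49/2; μ^(3)=-21; μ^(4)=-86

((0, 0, 3, 0, 3); (0, 0, 1, 1, 0); (0, 3, 0, 0, 0); (2, 0, 0, 0, 0))


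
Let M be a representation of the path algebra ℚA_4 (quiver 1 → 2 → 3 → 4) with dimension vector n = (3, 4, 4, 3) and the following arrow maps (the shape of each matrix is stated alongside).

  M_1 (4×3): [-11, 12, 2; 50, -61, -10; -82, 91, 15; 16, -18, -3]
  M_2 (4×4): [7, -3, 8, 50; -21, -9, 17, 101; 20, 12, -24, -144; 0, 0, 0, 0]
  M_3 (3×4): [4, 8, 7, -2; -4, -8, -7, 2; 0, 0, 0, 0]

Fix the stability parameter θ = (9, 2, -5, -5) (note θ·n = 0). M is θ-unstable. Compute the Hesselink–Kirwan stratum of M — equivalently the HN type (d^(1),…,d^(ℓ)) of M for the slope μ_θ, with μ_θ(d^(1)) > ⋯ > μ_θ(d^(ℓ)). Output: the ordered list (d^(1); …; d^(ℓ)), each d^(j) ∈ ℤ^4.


Barcode: M ≅ I[1,2], I[1,3]^2, I[2,2], I[3,3], I[3,4], I[4,4]^2. HN layers by μ_θ (3 steps, strictly decreasing):
  μ^(1)=11/2; μ^(2)=2; μ^(3)=-5

((1, 1, 0, 0); (2, 3, 2, 0); (0, 0, 2, 3))


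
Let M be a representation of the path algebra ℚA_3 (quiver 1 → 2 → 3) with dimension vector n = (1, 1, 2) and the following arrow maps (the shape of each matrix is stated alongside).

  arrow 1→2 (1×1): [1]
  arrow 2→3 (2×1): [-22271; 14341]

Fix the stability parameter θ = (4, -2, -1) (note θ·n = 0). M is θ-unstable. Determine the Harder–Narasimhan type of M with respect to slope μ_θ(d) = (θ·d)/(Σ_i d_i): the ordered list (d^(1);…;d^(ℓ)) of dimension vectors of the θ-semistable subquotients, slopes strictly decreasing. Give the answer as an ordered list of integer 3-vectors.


Barcode: M ≅ I[1,3], I[3,3]. HN layers by μ_θ (2 steps, strictly decreasing):
  μ^(1)=1/3; μ^(2)=-1

((1, 1, 1); (0, 0, 1))


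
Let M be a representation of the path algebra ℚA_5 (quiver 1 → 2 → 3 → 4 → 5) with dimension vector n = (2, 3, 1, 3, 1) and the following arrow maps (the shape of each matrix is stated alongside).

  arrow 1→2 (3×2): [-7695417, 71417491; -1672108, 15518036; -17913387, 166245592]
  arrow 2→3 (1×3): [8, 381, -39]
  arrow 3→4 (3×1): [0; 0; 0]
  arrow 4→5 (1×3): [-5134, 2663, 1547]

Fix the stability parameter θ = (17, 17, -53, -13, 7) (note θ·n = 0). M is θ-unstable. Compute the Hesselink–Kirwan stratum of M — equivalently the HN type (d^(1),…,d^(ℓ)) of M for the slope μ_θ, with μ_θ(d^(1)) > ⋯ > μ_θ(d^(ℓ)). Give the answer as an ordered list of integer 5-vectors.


Interval decomposition of M: I[1,2], I[1,3], I[2,2], I[4,4]^2, I[4,5].
HN type (ℓ=4): μ^(1)=17; μ^(2)=7; μ^(3)=-19/3; μ^(4)=-13

((1, 2, 0, 0, 0); (0, 0, 0, 0, 1); (1, 1, 1, 0, 0); (0, 0, 0, 3, 0))


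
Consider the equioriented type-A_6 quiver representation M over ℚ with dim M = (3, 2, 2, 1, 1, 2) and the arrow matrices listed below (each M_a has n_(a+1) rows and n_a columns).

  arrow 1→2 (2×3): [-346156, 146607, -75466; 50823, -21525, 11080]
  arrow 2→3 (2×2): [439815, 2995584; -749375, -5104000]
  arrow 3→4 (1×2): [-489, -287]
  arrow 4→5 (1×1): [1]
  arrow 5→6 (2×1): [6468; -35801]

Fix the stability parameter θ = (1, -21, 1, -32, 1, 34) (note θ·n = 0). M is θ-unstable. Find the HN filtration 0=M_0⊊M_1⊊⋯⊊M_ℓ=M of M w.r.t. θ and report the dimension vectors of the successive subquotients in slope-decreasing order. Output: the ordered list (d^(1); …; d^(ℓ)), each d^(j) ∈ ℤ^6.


Via rank(M_{q-1}∘⋯∘M_p): M ≅ I[1,1], I[1,2], I[1,6], I[3,3], I[6,6].
μ_θ-semistable layers: μ^(1)=34; μ^(2)=1; μ^(3)=-10; μ^(4)=-51/4

((0, 0, 0, 0, 0, 2); (1, 0, 1, 0, 1, 0); (1, 1, 0, 0, 0, 0); (1, 1, 1, 1, 0, 0))


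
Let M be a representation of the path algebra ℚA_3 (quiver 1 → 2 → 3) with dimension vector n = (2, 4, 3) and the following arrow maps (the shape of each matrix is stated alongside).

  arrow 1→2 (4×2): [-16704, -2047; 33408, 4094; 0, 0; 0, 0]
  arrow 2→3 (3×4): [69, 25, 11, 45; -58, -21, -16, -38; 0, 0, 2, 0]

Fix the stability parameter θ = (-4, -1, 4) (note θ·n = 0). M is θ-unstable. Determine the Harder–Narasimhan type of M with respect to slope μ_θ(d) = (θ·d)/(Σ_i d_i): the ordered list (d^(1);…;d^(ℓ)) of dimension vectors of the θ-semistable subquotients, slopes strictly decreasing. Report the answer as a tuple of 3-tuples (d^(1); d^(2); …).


Via rank(M_{q-1}∘⋯∘M_p): M ≅ I[1,1], I[1,3], I[2,2], I[2,3]^2.
μ_θ-semistable layers: μ^(1)=4; μ^(2)=-1; μ^(3)=-4

((0, 0, 3); (0, 4, 0); (2, 0, 0))
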